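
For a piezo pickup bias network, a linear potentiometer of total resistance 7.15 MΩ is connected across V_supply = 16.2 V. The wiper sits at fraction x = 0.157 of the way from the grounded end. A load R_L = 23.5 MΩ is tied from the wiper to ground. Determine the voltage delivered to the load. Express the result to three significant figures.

V_out ≈ 2.44 V

Lower segment x·R_p = 1.123 MΩ; upper segment (1−x)·R_p = 6.027 MΩ.
(x·R_p) ‖ R_L = 1.071 MΩ.
V_out = 16.2 × 1.071/(6.027 + 1.071) = 2.445 V.
(Unloaded: V_out = x·V_supply = 2.54 V.)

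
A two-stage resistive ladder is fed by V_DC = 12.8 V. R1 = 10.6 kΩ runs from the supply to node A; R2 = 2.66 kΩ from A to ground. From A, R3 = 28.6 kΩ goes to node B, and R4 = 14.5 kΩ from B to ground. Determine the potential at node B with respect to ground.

Looking into the second stage from A: R3 + R4 = 43.10 kΩ appears in parallel with R2.
R2 ‖ (R3+R4) = 2.505 kΩ.
First divider: V_A = V_DC · 2.505/(10.6 + 2.505) = 2.447 V.
Then the unloaded second divider: V_B = V_A × R4/(R3+R4) = 2.447 × 0.3364 = 0.8232 V.

V_B ≈ 0.823 V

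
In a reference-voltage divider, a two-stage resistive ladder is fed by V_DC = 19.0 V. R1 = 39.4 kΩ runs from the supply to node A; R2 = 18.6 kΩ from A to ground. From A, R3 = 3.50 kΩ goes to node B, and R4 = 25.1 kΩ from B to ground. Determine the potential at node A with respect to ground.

V_A ≈ 4.23 V

Looking into the second stage from A: R3 + R4 = 28.60 kΩ appears in parallel with R2.
R2 ‖ (R3+R4) = 11.27 kΩ.
V_A = 19.0 × 11.27/(39.4 + 11.27) = 4.226 V.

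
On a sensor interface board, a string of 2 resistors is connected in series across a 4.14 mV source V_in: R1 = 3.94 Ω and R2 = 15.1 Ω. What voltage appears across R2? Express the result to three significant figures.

ΣR = 3.94 + 15.1 = 19.04 Ω.
Voltage divider: V = V_in · (15.10 / 19.04) = 4.14 × 0.7931 = 3.283 mV.

V ≈ 3.28 mV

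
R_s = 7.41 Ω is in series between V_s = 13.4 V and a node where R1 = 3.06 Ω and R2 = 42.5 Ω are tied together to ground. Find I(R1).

Parallel bank: R_p = 1/(1/3.06 + 1/42.5) = 2.854 Ω.
V_A = 13.4 × 2.854/10.26 = 3.726 V.
Branch current I = V_A/R1 = 3.726/3.06 = 1.218 A.

I ≈ 1.22 A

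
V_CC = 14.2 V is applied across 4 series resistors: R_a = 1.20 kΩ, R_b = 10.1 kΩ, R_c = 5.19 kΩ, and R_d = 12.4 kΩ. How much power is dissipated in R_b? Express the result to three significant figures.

P ≈ 2.44 mW

The common current is I = 14.2/28.89 = 0.4915 mA.
P(R_b) = I²·R_b = (0.4915)² × 10.1 = 2.440 mW.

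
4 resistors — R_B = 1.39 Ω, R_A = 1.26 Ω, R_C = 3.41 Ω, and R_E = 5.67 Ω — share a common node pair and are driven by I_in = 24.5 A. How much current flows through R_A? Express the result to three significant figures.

Total conductance ΣG = 1/1.39 + 1/1.26 + 1/3.41 + 1/5.67 = 1.983 (units of 1/Ω).
By the current-divider rule, I = I_in · G_k/ΣG = 24.5 × 0.4003 = 9.807 A.

I ≈ 9.81 A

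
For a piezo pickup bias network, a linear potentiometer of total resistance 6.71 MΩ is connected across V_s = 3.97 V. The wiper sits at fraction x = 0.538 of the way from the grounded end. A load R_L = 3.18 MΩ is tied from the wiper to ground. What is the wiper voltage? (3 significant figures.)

Lower segment x·R_p = 3.610 MΩ; upper segment (1−x)·R_p = 3.100 MΩ.
(x·R_p) ‖ R_L = 1.691 MΩ.
V_out = 3.97 × 1.691/(3.100 + 1.691) = 1.401 V.

V_out ≈ 1.40 V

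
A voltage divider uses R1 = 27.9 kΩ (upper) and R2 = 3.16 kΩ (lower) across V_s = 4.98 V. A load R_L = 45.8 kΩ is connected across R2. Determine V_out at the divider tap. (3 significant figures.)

First combine the lower leg with the load: R2 ‖ R_L = 2.956 kΩ.
Voltage divider with the loaded lower leg: V_out = 4.98 × 2.956/(27.9 + 2.956) = 4.98 × 0.09580 = 0.4771 V.

V_out ≈ 0.477 V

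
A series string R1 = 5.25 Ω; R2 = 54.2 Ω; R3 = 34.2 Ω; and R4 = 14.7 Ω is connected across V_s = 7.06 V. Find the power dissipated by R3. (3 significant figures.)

P ≈ 0.145 W

Series current I = V_s/ΣR = 7.06/108.4 = 0.06516 A.
P = I²R = 0.004246 × 34.2 = 0.1452 W.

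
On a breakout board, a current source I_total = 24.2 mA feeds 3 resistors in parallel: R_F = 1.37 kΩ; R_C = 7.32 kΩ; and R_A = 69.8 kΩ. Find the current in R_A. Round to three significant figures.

I ≈ 0.394 mA

ΣG = 1/1.37 + 1/7.32 + 1/69.8 = 0.8809.
R_A takes the fraction G_k/ΣG = 0.01433/0.8809 = 0.01626, so I = 24.2 × 0.01626 = 0.3936 mA.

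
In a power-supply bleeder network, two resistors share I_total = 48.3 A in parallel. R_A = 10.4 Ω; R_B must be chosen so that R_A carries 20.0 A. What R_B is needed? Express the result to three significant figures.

R_B ≈ 7.35 Ω

Two-branch current divider: I_A = I_total · R_B/(R_A + R_B).
With f = 0.4141, R_B = R_A · f/(1−f) = 10.4 × 0.7067 = 7.350 Ω.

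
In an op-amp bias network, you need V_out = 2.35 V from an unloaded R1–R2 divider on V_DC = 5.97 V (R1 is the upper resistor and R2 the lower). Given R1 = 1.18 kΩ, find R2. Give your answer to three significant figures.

R2 ≈ 0.766 kΩ

Required fraction k = V_out/V_DC = 0.3936.
So R2 = R1 · V_out/(V_DC − V_out) = 1.18 × 2.35/(5.97 − 2.35) = 1.18 × 0.6492 = 0.7660 kΩ.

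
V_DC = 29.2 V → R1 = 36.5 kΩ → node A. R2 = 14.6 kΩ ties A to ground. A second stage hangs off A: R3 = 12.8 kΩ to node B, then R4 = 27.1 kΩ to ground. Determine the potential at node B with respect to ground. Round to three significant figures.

V_B ≈ 4.49 V

Looking into the second stage from A: R3 + R4 = 39.90 kΩ appears in parallel with R2.
R2 ‖ (R3+R4) = 10.69 kΩ.
So V_A = 29.2 × 0.2265 = 6.614 V.
Then the unloaded second divider: V_B = V_A × R4/(R3+R4) = 6.614 × 0.6792 = 4.492 V.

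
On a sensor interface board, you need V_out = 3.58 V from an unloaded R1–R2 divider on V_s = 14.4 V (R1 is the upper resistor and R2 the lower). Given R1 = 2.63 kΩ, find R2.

Required fraction k = V_out/V_s = 0.2486.
So R2 = R1 · V_out/(V_s − V_out) = 2.63 × 3.58/(14.4 − 3.58) = 2.63 × 0.3309 = 0.8702 kΩ.

R2 ≈ 0.870 kΩ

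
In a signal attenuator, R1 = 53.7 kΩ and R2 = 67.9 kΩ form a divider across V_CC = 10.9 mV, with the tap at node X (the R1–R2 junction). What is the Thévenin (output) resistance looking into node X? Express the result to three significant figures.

R_th ≈ 30.0 kΩ

Zeroing V_CC shorts the top of R1 to ground, so R_th = R1 ‖ R2 = 29.99 kΩ.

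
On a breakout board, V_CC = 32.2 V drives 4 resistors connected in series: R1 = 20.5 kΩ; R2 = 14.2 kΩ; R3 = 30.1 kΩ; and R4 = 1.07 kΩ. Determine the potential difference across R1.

V ≈ 10.0 V

Series total: ΣR = 20.5 + 14.2 + 30.1 + 1.07 = 65.87 kΩ.
V = V_CC · R/ΣR = 32.2 × 0.3112 = 10.02 V.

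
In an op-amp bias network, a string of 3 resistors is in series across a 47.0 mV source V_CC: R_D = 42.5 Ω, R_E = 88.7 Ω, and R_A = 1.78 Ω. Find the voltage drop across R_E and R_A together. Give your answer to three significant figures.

V ≈ 32.0 mV

Series total: ΣR = 42.5 + 88.7 + 1.78 = 133.0 Ω.
R_{R_E..R_A} = 88.7 + 1.78 = 90.48 Ω.
V = V_CC · R/ΣR = 47.0 × 0.6804 = 31.98 mV.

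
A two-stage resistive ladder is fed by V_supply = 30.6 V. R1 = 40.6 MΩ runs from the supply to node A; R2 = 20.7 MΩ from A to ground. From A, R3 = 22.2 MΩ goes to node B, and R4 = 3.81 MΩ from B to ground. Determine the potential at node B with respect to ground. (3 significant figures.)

The second stage (R3 + R4 = 26.01 MΩ) loads node A in parallel with R2.
R2 ‖ (R3+R4) = 11.53 MΩ.
So V_A = 30.6 × 0.2211 = 6.766 V.
Stage 2 is unloaded, so V_B = V_A · R4/(R3+R4) = 6.766 × 3.81/26.01 = 0.9912 V.

V_B ≈ 0.991 V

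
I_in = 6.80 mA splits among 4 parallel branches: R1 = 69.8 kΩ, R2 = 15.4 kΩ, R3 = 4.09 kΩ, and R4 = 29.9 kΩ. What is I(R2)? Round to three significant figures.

I ≈ 1.24 mA

Conductances: ΣG = 1/69.8 + 1/15.4 + 1/4.09 + 1/29.9 = 0.3572 (1/kΩ).
Current divider: I(R2) = I_in · G_k/ΣG = 6.80 × (0.06494/0.3572) = 6.80 × 0.1818 = 1.236 mA.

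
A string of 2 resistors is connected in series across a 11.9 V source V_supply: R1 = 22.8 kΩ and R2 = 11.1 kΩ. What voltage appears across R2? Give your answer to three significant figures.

V ≈ 3.90 V

Series total: ΣR = 22.8 + 11.1 = 33.90 kΩ.
Voltage divider: V = V_supply · (11.10 / 33.90) = 11.9 × 0.3274 = 3.896 V.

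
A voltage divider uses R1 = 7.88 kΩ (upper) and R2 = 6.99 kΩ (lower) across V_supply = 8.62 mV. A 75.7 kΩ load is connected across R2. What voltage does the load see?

V_out ≈ 3.86 mV

R2 ‖ R_L = (6.99 × 75.7)/(6.99 + 75.7) = 6.399 kΩ.
Voltage divider with the loaded lower leg: V_out = 8.62 × 6.399/(7.88 + 6.399) = 8.62 × 0.4481 = 3.863 mV.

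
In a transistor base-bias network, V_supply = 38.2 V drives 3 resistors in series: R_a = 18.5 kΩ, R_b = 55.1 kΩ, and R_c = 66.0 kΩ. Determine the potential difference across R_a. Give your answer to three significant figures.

Series total: ΣR = 18.5 + 55.1 + 66.0 = 139.6 kΩ.
V = V_supply · R/ΣR = 38.2 × 0.1325 = 5.062 V.

V ≈ 5.06 V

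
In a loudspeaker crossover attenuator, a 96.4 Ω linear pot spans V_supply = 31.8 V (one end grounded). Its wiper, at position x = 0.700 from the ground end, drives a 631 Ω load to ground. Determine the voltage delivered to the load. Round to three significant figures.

Split the track: R_lower = x·R_p = 67.48 Ω, R_upper = (1−x)·R_p = 28.92 Ω.
(x·R_p) ‖ R_L = 60.96 Ω.
Then V_out = V_supply · 60.96/(28.92 + 60.96) = 21.57 V.

V_out ≈ 21.6 V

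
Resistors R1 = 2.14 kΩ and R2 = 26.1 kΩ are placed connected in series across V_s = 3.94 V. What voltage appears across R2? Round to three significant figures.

ΣR = 2.14 + 26.1 = 28.24 kΩ.
By the voltage-divider rule, V = 3.94 × 26.10/28.24 = 3.641 V.

V ≈ 3.64 V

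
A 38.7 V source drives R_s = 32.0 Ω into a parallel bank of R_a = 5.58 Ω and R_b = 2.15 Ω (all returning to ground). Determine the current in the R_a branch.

I ≈ 0.321 A

Equivalent of the parallel group: R_p = 1.552 Ω.
V_A = 38.7 × 1.552/33.55 = 1.790 V.
I(R_a) = V_A / R_a = 1.790/5.58 = 0.3208 A.
(Check via current divider: I_total = 1.153 A; share G_k/ΣG = 0.2781 → same result.)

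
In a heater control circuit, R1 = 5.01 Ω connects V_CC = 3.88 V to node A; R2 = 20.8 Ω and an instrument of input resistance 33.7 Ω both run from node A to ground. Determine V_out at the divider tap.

The load sits in parallel with R2, giving an effective lower resistance R2' = R2·R_L/(R2+R_L) = 12.86 Ω.
Voltage divider with the loaded lower leg: V_out = 3.88 × 12.86/(5.01 + 12.86) = 3.88 × 0.7197 = 2.792 V.
(Unloaded it would be 3.13 V; the load pulls it down.)

V_out ≈ 2.79 V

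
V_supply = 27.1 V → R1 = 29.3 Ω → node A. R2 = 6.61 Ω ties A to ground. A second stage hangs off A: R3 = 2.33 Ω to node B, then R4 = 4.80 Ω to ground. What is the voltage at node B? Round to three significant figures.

Node A sees R2 in parallel with the series input of stage 2, R3 + R4 = 7.130 Ω.
Effective lower resistance at A: R2 ‖ 7.130 = 3.430 Ω.
V_A = 27.1 × 3.430/(29.3 + 3.430) = 2.840 V.
Stage 2 is unloaded, so V_B = V_A · R4/(R3+R4) = 2.840 × 4.80/7.130 = 1.912 V.

V_B ≈ 1.91 V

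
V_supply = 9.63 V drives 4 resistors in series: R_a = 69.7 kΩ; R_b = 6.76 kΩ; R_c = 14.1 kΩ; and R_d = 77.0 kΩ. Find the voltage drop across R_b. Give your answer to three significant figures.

ΣR = 69.7 + 6.76 + 14.1 + 77.0 = 167.6 kΩ.
By the voltage-divider rule, V = 9.63 × 6.760/167.6 = 0.3885 V.

V ≈ 0.389 V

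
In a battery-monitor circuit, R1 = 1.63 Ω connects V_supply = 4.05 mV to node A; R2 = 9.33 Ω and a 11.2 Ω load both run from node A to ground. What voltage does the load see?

First combine the lower leg with the load: R2 ‖ R_L = 5.090 Ω.
Now apply the divider: V_out = 4.05 × 0.7574 = 3.068 mV.

V_out ≈ 3.07 mV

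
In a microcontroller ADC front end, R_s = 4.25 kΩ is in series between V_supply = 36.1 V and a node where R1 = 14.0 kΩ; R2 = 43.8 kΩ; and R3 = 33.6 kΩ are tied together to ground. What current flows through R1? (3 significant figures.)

I ≈ 1.69 mA

Equivalent of the parallel group: R_p = 8.063 kΩ.
V_A by voltage divider: V_A = 36.1 × 8.063/(4.25 + 8.063) = 23.64 V.
I(R1) = V_A / R1 = 23.64/14.0 = 1.689 mA.
(Equivalently: I_total = 2.932 mA, then current-divider fraction G_k/ΣG = 0.5759.)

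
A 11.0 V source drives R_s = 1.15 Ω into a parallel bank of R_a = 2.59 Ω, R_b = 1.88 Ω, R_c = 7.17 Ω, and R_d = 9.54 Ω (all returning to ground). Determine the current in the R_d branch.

I ≈ 0.493 A

Combine the parallel branches: R_p = (1/2.59 + 1/1.88 + 1/7.17 + 1/9.54)⁻¹ = 0.8604 Ω.
V_A = 11.0 × 0.8604/2.010 = 4.708 V.
I(R_d) = V_A / R_d = 4.708/9.54 = 0.4935 A.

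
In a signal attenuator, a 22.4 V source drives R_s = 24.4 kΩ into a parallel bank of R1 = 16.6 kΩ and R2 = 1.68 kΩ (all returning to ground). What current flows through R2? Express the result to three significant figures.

Parallel bank: R_p = 1/(1/16.6 + 1/1.68) = 1.526 kΩ.
Node voltage V_A = V_CC · R_p/(R_s + R_p) = 22.4 × 0.05885 = 1.318 V.
I(R2) = V_A / R2 = 1.318/1.68 = 0.7846 mA.

I ≈ 0.785 mA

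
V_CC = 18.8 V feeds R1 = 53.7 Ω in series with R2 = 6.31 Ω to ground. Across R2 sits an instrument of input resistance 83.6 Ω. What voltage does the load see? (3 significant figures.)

The load sits in parallel with R2, giving an effective lower resistance R2' = R2·R_L/(R2+R_L) = 5.867 Ω.
Then V_out = V_CC · R2'/(R1 + R2') = 18.8 × 5.867/59.57 = 1.852 V.

V_out ≈ 1.85 V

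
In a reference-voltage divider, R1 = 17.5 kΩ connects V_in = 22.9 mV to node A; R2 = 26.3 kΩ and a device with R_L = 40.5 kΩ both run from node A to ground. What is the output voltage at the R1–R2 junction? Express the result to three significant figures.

First combine the lower leg with the load: R2 ‖ R_L = 15.95 kΩ.
Now apply the divider: V_out = 22.9 × 0.4768 = 10.92 mV.

V_out ≈ 10.9 mV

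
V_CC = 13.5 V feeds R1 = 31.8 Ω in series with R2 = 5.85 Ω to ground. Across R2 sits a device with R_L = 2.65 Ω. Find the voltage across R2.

V_out ≈ 0.732 V

The load sits in parallel with R2, giving an effective lower resistance R2' = R2·R_L/(R2+R_L) = 1.824 Ω.
Voltage divider with the loaded lower leg: V_out = 13.5 × 1.824/(31.8 + 1.824) = 13.5 × 0.05424 = 0.7323 V.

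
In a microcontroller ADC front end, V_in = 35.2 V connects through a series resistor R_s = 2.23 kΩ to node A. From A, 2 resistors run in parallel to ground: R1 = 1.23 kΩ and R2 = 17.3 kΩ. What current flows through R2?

Parallel bank: R_p = 1/(1/1.23 + 1/17.3) = 1.148 kΩ.
V_A by voltage divider: V_A = 35.2 × 1.148/(2.23 + 1.148) = 11.97 V.
Branch current I = V_A/R2 = 11.97/17.3 = 0.6916 mA.

I ≈ 0.692 mA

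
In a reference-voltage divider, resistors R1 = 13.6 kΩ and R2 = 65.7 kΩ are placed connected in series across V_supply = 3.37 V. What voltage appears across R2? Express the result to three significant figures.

Total series resistance ΣR = 13.6 + 65.7 = 79.30 kΩ.
V = V_supply · R/ΣR = 3.37 × 0.8285 = 2.792 V.

V ≈ 2.79 V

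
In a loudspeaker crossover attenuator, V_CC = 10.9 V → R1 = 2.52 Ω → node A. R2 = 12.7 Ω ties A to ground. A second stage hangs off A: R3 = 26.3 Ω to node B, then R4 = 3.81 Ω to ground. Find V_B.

V_B ≈ 1.08 V

Looking into the second stage from A: R3 + R4 = 30.11 Ω appears in parallel with R2.
R2 ‖ (R3+R4) = 8.932 Ω.
V_A = 10.9 × 8.932/(2.52 + 8.932) = 8.502 V.
V_B = V_A × 0.1265 = 1.076 V.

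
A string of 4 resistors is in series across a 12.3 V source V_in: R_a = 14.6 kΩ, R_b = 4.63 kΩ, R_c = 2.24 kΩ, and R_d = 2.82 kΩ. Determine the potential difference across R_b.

Series total: ΣR = 14.6 + 4.63 + 2.24 + 2.82 = 24.29 kΩ.
V = V_in · R/ΣR = 12.3 × 0.1906 = 2.345 V.

V ≈ 2.34 V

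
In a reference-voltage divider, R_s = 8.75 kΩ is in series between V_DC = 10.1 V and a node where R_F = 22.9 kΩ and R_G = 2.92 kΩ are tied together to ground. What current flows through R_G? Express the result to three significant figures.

I ≈ 0.790 mA

Equivalent of the parallel group: R_p = 2.590 kΩ.
Node voltage V_A = V_DC · R_p/(R_s + R_p) = 10.1 × 0.2284 = 2.307 V.
I(R_G) = V_A / R_G = 2.307/2.92 = 0.7899 mA.
(Check via current divider: I_total = 0.8907 mA; share G_k/ΣG = 0.8869 → same result.)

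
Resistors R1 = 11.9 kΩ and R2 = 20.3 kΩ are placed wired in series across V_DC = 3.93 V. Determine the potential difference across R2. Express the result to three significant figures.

Total series resistance ΣR = 11.9 + 20.3 = 32.20 kΩ.
By the voltage-divider rule, V = 3.93 × 20.30/32.20 = 2.478 V.

V ≈ 2.48 V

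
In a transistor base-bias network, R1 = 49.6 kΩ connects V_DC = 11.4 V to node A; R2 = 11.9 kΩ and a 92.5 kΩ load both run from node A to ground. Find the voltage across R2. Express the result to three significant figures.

R2 ‖ R_L = (11.9 × 92.5)/(11.9 + 92.5) = 10.54 kΩ.
Then V_out = V_DC · R2'/(R1 + R2') = 11.4 × 10.54/60.14 = 1.998 V.
(Unloaded it would be 2.21 V; the load pulls it down.)

V_out ≈ 2.00 V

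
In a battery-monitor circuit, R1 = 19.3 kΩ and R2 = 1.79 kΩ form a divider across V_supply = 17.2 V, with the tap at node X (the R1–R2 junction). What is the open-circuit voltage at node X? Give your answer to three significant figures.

V_th is the unloaded tap voltage: V_supply · R2/(R1+R2) = 17.2 × 0.08487 = 1.460 V.

V_th ≈ 1.46 V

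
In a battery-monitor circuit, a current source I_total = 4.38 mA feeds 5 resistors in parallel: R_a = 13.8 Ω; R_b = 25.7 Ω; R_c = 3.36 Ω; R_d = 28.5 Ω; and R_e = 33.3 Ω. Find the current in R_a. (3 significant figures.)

Total conductance ΣG = 1/13.8 + 1/25.7 + 1/3.36 + 1/28.5 + 1/33.3 = 0.4741 (units of 1/Ω).
R_a takes the fraction G_k/ΣG = 0.07246/0.4741 = 0.1528, so I = 4.38 × 0.1528 = 0.6694 mA.

I ≈ 0.669 mA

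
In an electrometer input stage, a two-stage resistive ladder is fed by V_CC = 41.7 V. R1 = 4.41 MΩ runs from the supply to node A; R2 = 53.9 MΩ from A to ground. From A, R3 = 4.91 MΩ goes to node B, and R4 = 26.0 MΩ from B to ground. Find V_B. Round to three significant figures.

The second stage (R3 + R4 = 30.91 MΩ) loads node A in parallel with R2.
R2 ‖ (R3+R4) = 19.64 MΩ.
V_A = 41.7 × 19.64/(4.41 + 19.64) = 34.05 V.
V_B = V_A × 0.8412 = 28.65 V.

V_B ≈ 28.6 V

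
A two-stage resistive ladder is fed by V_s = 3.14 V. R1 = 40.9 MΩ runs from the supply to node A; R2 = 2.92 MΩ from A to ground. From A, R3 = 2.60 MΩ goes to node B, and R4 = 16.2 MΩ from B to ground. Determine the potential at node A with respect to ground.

Looking into the second stage from A: R3 + R4 = 18.80 MΩ appears in parallel with R2.
Effective lower resistance at A: R2 ‖ 18.80 = 2.527 MΩ.
So V_A = 3.14 × 0.05820 = 0.1827 V.

V_A ≈ 0.183 V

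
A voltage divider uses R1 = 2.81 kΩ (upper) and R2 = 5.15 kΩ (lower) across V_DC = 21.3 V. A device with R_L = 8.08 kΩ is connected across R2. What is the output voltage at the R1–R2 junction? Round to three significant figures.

R2 ‖ R_L = (5.15 × 8.08)/(5.15 + 8.08) = 3.145 kΩ.
Voltage divider with the loaded lower leg: V_out = 21.3 × 3.145/(2.81 + 3.145) = 21.3 × 0.5281 = 11.25 V.

V_out ≈ 11.2 V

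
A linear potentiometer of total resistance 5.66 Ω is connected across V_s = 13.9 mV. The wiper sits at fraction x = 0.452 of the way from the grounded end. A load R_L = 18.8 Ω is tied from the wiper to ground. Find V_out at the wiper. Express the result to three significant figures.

V_out ≈ 5.85 mV

The pot divides into 3.102 Ω above the wiper and 2.558 Ω below.
Lower segment in parallel with the load: 2.558 ‖ 18.8 = 2.252 Ω.
V_out = 13.9 × 2.252/(3.102 + 2.252) = 5.847 mV.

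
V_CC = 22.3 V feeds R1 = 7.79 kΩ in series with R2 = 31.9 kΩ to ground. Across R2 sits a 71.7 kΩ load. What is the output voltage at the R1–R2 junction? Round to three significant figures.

R2 ‖ R_L = (31.9 × 71.7)/(31.9 + 71.7) = 22.08 kΩ.
Now apply the divider: V_out = 22.3 × 0.7392 = 16.48 V.
(Unloaded it would be 17.9 V; the load pulls it down.)

V_out ≈ 16.5 V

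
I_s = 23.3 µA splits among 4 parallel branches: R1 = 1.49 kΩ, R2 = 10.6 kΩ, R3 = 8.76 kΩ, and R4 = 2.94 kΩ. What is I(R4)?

Total conductance ΣG = 1/1.49 + 1/10.6 + 1/8.76 + 1/2.94 = 1.220 (units of 1/kΩ).
Current divider: I(R4) = I_s · G_k/ΣG = 23.3 × (0.3401/1.220) = 23.3 × 0.2789 = 6.497 µA.

I ≈ 6.50 µA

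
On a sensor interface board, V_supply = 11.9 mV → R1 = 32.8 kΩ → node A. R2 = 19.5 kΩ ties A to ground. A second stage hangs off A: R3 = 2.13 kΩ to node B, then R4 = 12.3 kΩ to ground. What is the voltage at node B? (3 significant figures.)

V_B ≈ 2.05 mV

The second stage (R3 + R4 = 14.43 kΩ) loads node A in parallel with R2.
Effective lower resistance at A: R2 ‖ 14.43 = 8.293 kΩ.
V_A = 11.9 × 8.293/(32.8 + 8.293) = 2.402 mV.
V_B = V_A × 0.8524 = 2.047 mV.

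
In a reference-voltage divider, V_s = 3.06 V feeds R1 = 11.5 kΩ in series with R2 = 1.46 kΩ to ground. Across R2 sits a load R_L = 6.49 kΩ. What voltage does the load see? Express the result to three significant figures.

R2 ‖ R_L = (1.46 × 6.49)/(1.46 + 6.49) = 1.192 kΩ.
Now apply the divider: V_out = 3.06 × 0.09391 = 0.2874 V.
(Unloaded it would be 0.345 V; the load pulls it down.)

V_out ≈ 0.287 V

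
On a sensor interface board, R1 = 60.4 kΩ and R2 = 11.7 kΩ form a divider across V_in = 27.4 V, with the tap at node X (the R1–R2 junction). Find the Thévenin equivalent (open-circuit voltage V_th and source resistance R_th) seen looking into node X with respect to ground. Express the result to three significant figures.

V_th is the unloaded tap voltage: V_in · R2/(R1+R2) = 27.4 × 0.1623 = 4.446 V.
With V_in suppressed (replaced by a short), R_th = R1 ‖ R2 = (60.40 × 11.7)/(60.40 + 11.7) = 9.801 kΩ.

V_th ≈ 4.45 V, R_th ≈ 9.80 kΩ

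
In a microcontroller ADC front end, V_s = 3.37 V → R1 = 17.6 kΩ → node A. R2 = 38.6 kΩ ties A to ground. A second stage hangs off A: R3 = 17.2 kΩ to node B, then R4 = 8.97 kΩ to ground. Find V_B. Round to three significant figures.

The second stage (R3 + R4 = 26.17 kΩ) loads node A in parallel with R2.
R2 ‖ (R3+R4) = 15.60 kΩ.
V_A = 3.37 × 15.60/(17.6 + 15.60) = 1.583 V.
Then the unloaded second divider: V_B = V_A × R4/(R3+R4) = 1.583 × 0.3428 = 0.5427 V.

V_B ≈ 0.543 V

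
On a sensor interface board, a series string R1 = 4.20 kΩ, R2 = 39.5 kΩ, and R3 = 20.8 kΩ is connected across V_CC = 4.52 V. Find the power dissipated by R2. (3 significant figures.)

P ≈ 0.194 mW

The common current is I = 4.52/64.50 = 0.07008 mA.
P = I²R = 0.004911 × 39.5 = 0.1940 mW.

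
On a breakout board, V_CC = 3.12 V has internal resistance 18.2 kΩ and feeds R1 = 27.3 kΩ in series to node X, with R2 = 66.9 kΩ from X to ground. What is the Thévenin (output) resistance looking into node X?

R1' = 18.2 + 27.3 = 45.50 kΩ (source resistance + R1).
Looking into X with the source shorted: R_th = R1'·R2/(R1'+R2) = 45.50 × 66.9/112.4 = 27.08 kΩ.

R_th ≈ 27.1 kΩ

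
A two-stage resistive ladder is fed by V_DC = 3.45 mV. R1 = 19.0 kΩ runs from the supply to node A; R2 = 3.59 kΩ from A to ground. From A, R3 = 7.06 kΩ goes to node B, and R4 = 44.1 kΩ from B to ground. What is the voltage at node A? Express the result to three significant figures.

V_A ≈ 0.518 mV

Looking into the second stage from A: R3 + R4 = 51.16 kΩ appears in parallel with R2.
Effective lower resistance at A: R2 ‖ 51.16 = 3.355 kΩ.
V_A = 3.45 × 3.355/(19.0 + 3.355) = 0.5177 mV.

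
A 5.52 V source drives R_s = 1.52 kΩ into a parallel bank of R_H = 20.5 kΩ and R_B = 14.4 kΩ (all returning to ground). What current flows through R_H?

Parallel bank: R_p = 1/(1/20.5 + 1/14.4) = 8.458 kΩ.
V_A by voltage divider: V_A = 5.52 × 8.458/(1.52 + 8.458) = 4.679 V.
Branch current I = V_A/R_H = 4.679/20.5 = 0.2283 mA.

I ≈ 0.228 mA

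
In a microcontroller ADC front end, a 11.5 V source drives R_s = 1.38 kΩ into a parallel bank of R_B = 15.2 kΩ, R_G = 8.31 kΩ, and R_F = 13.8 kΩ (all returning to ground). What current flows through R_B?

I ≈ 0.558 mA

Parallel bank: R_p = 1/(1/15.2 + 1/8.31 + 1/13.8) = 3.867 kΩ.
Node voltage V_A = V_supply · R_p/(R_s + R_p) = 11.5 × 0.7370 = 8.475 V.
Branch current I = V_A/R_B = 8.475/15.2 = 0.5576 mA.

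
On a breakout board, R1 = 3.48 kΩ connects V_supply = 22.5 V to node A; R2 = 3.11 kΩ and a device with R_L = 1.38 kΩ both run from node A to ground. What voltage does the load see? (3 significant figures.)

V_out ≈ 4.85 V

The load sits in parallel with R2, giving an effective lower resistance R2' = R2·R_L/(R2+R_L) = 0.9559 kΩ.
Then V_out = V_supply · R2'/(R1 + R2') = 22.5 × 0.9559/4.436 = 4.848 V.
(Unloaded it would be 10.6 V; the load pulls it down.)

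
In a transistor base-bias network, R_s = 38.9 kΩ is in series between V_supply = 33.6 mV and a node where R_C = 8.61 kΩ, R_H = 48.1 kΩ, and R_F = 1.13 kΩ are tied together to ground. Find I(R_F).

Combine the parallel branches: R_p = (1/8.61 + 1/48.1 + 1/1.13)⁻¹ = 0.9786 kΩ.
V_A by voltage divider: V_A = 33.6 × 0.9786/(38.9 + 0.9786) = 0.8245 mV.
I(R_F) = V_A / R_F = 0.8245/1.13 = 0.7297 µA.

I ≈ 0.730 µA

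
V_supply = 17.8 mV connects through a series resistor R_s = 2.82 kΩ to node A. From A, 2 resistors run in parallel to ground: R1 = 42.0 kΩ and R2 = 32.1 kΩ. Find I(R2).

I ≈ 0.480 µA

Parallel bank: R_p = 1/(1/42.0 + 1/32.1) = 18.19 kΩ.
Node voltage V_A = V_supply · R_p/(R_s + R_p) = 17.8 × 0.8658 = 15.41 mV.
Branch current I = V_A/R2 = 15.41/32.1 = 0.4801 µA.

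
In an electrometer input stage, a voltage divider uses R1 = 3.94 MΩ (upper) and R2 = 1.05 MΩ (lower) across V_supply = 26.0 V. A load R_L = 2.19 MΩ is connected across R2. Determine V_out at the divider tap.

R2 ‖ R_L = (1.05 × 2.19)/(1.05 + 2.19) = 0.7097 MΩ.
Then V_out = V_supply · R2'/(R1 + R2') = 26.0 × 0.7097/4.650 = 3.969 V.
(Unloaded it would be 5.47 V; the load pulls it down.)

V_out ≈ 3.97 V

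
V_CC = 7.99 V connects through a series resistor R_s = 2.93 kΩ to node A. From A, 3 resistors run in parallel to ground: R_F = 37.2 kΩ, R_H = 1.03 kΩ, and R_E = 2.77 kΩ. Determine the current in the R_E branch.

Combine the parallel branches: R_p = (1/37.2 + 1/1.03 + 1/2.77)⁻¹ = 0.7360 kΩ.
V_A by voltage divider: V_A = 7.99 × 0.7360/(2.93 + 0.7360) = 1.604 V.
I(R_E) = V_A / R_E = 1.604/2.77 = 0.5791 mA.

I ≈ 0.579 mA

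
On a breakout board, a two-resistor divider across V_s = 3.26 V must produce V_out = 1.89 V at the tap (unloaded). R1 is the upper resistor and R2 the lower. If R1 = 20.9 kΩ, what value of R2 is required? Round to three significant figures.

The divider ratio is R2/(R1+R2) = 1.89/3.26 = 0.5798.
Rearranging, R2 = R1·k/(1−k) = 20.9 × 1.380 = 28.83 kΩ.

R2 ≈ 28.8 kΩ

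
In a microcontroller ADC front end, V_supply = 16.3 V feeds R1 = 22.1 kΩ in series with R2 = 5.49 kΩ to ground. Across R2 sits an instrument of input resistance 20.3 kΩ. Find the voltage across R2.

The load sits in parallel with R2, giving an effective lower resistance R2' = R2·R_L/(R2+R_L) = 4.321 kΩ.
Then V_out = V_supply · R2'/(R1 + R2') = 16.3 × 4.321/26.42 = 2.666 V.
(Unloaded it would be 3.24 V; the load pulls it down.)

V_out ≈ 2.67 V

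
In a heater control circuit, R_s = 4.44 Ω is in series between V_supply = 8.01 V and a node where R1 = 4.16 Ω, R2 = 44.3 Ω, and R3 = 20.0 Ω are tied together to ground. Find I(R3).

I ≈ 0.168 A

Combine the parallel branches: R_p = (1/4.16 + 1/44.3 + 1/20.0)⁻¹ = 3.195 Ω.
Node voltage V_A = V_supply · R_p/(R_s + R_p) = 8.01 × 0.4185 = 3.352 V.
I(R3) = V_A / R3 = 3.352/20.0 = 0.1676 A.
(Equivalently: I_total = 1.049 A, then current-divider fraction G_k/ΣG = 0.1598.)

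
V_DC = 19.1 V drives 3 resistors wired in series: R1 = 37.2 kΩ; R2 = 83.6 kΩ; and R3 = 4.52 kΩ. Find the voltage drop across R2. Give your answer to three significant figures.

Series total: ΣR = 37.2 + 83.6 + 4.52 = 125.3 kΩ.
Voltage divider: V = V_DC · (83.60 / 125.3) = 19.1 × 0.6671 = 12.74 V.

V ≈ 12.7 V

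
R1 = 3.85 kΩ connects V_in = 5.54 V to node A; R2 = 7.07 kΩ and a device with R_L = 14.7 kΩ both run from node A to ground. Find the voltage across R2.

V_out ≈ 3.07 V

First combine the lower leg with the load: R2 ‖ R_L = 4.774 kΩ.
Voltage divider with the loaded lower leg: V_out = 5.54 × 4.774/(3.85 + 4.774) = 5.54 × 0.5536 = 3.067 V.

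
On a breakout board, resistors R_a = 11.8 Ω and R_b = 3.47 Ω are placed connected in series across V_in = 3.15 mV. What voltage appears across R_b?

V ≈ 0.716 mV

ΣR = 11.8 + 3.47 = 15.27 Ω.
By the voltage-divider rule, V = 3.15 × 3.470/15.27 = 0.7158 mV.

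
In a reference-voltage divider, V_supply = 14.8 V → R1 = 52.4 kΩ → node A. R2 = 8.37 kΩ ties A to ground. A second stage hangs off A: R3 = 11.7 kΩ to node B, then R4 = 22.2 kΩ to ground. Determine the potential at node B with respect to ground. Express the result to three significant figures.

V_B ≈ 1.10 V

Looking into the second stage from A: R3 + R4 = 33.90 kΩ appears in parallel with R2.
Effective lower resistance at A: R2 ‖ 33.90 = 6.713 kΩ.
First divider: V_A = V_supply · 6.713/(52.4 + 6.713) = 1.681 V.
Stage 2 is unloaded, so V_B = V_A · R4/(R3+R4) = 1.681 × 22.2/33.90 = 1.101 V.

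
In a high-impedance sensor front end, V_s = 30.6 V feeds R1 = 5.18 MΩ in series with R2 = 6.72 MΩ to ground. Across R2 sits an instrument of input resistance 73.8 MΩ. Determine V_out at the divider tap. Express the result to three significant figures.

V_out ≈ 16.6 V

R2 ‖ R_L = (6.72 × 73.8)/(6.72 + 73.8) = 6.159 MΩ.
Now apply the divider: V_out = 30.6 × 0.5432 = 16.62 V.
(Unloaded it would be 17.3 V; the load pulls it down.)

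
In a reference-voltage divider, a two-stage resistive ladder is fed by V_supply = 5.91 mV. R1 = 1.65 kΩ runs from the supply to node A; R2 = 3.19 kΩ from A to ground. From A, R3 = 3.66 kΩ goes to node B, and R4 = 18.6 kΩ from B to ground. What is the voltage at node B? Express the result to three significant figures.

The second stage (R3 + R4 = 22.26 kΩ) loads node A in parallel with R2.
Effective lower resistance at A: R2 ‖ 22.26 = 2.790 kΩ.
V_A = 5.91 × 2.790/(1.65 + 2.790) = 3.714 mV.
Stage 2 is unloaded, so V_B = V_A · R4/(R3+R4) = 3.714 × 18.6/22.26 = 3.103 mV.

V_B ≈ 3.10 mV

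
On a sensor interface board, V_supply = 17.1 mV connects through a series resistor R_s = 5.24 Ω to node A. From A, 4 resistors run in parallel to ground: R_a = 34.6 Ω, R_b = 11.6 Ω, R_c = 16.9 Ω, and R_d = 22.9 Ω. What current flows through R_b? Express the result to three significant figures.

Parallel bank: R_p = 1/(1/34.6 + 1/11.6 + 1/16.9 + 1/22.9) = 4.588 Ω.
V_A = 17.1 × 4.588/9.828 = 7.983 mV.
Branch current I = V_A/R_b = 7.983/11.6 = 0.6882 mA.

I ≈ 0.688 mA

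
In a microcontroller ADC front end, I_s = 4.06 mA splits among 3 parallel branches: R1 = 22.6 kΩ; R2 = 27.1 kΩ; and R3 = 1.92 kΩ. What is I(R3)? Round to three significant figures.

Conductances: ΣG = 1/22.6 + 1/27.1 + 1/1.92 = 0.6020 (1/kΩ).
Current divider: I(R3) = I_s · G_k/ΣG = 4.06 × (0.5208/0.6020) = 4.06 × 0.8652 = 3.513 mA.

I ≈ 3.51 mA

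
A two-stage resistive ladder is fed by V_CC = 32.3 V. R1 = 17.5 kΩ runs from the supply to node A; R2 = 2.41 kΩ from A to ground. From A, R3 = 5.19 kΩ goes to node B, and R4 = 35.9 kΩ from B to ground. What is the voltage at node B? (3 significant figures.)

V_B ≈ 3.25 V

The second stage (R3 + R4 = 41.09 kΩ) loads node A in parallel with R2.
Effective lower resistance at A: R2 ‖ 41.09 = 2.276 kΩ.
So V_A = 32.3 × 0.1151 = 3.718 V.
V_B = V_A × 0.8737 = 3.248 V.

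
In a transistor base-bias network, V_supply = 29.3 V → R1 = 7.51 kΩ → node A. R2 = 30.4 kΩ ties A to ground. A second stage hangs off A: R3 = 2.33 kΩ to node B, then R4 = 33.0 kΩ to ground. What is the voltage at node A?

V_A ≈ 20.1 V

Looking into the second stage from A: R3 + R4 = 35.33 kΩ appears in parallel with R2.
Effective lower resistance at A: R2 ‖ 35.33 = 16.34 kΩ.
So V_A = 29.3 × 0.6851 = 20.07 V.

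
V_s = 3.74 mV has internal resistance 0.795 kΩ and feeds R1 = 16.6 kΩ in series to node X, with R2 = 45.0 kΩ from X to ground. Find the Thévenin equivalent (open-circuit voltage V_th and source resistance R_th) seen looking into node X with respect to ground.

R1' = 0.795 + 16.6 = 17.40 kΩ (source resistance + R1).
With X open, the divider is unloaded: V_th = 3.74 × 45.0/62.40 = 2.697 mV.
With V_s suppressed (replaced by a short), R_th = R1' ‖ R2 = (17.40 × 45.0)/(17.40 + 45.0) = 12.55 kΩ.

V_th ≈ 2.70 mV, R_th ≈ 12.5 kΩ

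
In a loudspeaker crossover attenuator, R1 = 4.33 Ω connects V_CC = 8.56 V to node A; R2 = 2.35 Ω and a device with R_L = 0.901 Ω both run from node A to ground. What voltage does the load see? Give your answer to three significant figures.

V_out ≈ 1.12 V

First combine the lower leg with the load: R2 ‖ R_L = 0.6513 Ω.
Then V_out = V_CC · R2'/(R1 + R2') = 8.56 × 0.6513/4.981 = 1.119 V.
(Unloaded it would be 3.01 V; the load pulls it down.)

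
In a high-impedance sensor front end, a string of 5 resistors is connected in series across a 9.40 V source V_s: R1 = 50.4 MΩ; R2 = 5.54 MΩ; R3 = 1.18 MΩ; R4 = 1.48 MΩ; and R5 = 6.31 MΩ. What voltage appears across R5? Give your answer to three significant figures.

V ≈ 0.914 V

Total series resistance ΣR = 50.4 + 5.54 + 1.18 + 1.48 + 6.31 = 64.91 MΩ.
By the voltage-divider rule, V = 9.40 × 6.310/64.91 = 0.9138 V.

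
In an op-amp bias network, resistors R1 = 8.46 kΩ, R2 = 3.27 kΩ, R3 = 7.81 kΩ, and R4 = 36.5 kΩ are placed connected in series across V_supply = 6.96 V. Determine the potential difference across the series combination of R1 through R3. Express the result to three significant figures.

Total series resistance ΣR = 8.46 + 3.27 + 7.81 + 36.5 = 56.04 kΩ.
R_{R1..R3} = 8.46 + 3.27 + 7.81 = 19.54 kΩ.
Voltage divider: V = V_supply · (19.54 / 56.04) = 6.96 × 0.3487 = 2.427 V.

V ≈ 2.43 V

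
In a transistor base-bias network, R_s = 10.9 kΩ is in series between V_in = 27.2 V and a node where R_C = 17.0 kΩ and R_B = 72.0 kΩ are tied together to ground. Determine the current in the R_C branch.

Parallel bank: R_p = 1/(1/17.0 + 1/72.0) = 13.75 kΩ.
Node voltage V_A = V_in · R_p/(R_s + R_p) = 27.2 × 0.5579 = 15.17 V.
Branch current I = V_A/R_C = 15.17/17.0 = 0.8926 mA.

I ≈ 0.893 mA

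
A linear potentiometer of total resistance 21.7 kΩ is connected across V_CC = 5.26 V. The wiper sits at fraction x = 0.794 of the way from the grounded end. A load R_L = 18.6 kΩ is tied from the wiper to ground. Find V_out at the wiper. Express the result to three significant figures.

V_out ≈ 3.51 V

Lower segment x·R_p = 17.23 kΩ; upper segment (1−x)·R_p = 4.470 kΩ.
Lower segment in parallel with the load: 17.23 ‖ 18.6 = 8.944 kΩ.
Loaded-divider output: V_out = 5.26 × 0.6668 = 3.507 V.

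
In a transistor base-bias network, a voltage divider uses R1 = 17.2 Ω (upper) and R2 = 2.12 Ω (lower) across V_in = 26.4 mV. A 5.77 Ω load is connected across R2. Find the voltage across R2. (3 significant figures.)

V_out ≈ 2.18 mV

The load sits in parallel with R2, giving an effective lower resistance R2' = R2·R_L/(R2+R_L) = 1.550 Ω.
Voltage divider with the loaded lower leg: V_out = 26.4 × 1.550/(17.2 + 1.550) = 26.4 × 0.08268 = 2.183 mV.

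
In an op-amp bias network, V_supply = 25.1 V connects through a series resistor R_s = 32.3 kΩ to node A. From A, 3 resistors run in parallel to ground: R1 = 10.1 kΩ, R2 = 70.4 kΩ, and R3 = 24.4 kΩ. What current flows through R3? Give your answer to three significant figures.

I ≈ 0.172 mA

Equivalent of the parallel group: R_p = 6.485 kΩ.
V_A by voltage divider: V_A = 25.1 × 6.485/(32.3 + 6.485) = 4.197 V.
Branch current I = V_A/R3 = 4.197/24.4 = 0.1720 mA.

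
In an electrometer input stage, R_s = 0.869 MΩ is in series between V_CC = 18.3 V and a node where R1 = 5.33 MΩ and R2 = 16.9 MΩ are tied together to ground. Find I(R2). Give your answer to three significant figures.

I ≈ 0.892 µA

Equivalent of the parallel group: R_p = 4.052 MΩ.
V_A by voltage divider: V_A = 18.3 × 4.052/(0.869 + 4.052) = 15.07 V.
Branch current I = V_A/R2 = 15.07/16.9 = 0.8916 µA.
(Equivalently: I_total = 3.719 µA, then current-divider fraction G_k/ΣG = 0.2398.)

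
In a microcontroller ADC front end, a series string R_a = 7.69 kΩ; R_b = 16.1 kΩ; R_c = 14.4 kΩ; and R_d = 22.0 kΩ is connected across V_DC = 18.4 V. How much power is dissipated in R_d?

P ≈ 2.06 mW

Series current I = V_DC/ΣR = 18.4/60.19 = 0.3057 mA.
V(R_d) = I·R = 6.725 V; P = V·I = 6.725 × 0.3057 = 2.056 mW.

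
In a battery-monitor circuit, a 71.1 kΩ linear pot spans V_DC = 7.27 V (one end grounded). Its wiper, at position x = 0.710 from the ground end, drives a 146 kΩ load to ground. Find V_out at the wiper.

The pot divides into 20.62 kΩ above the wiper and 50.48 kΩ below.
Lower segment in parallel with the load: 50.48 ‖ 146 = 37.51 kΩ.
V_out = 7.27 × 37.51/(20.62 + 37.51) = 4.691 V.

V_out ≈ 4.69 V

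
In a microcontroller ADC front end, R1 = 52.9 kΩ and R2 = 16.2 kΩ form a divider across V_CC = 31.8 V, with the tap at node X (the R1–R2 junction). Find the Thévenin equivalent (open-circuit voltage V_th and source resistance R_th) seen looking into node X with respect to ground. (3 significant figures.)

V_th is the unloaded tap voltage: V_CC · R2/(R1+R2) = 31.8 × 0.2344 = 7.455 V.
Looking into X with the source shorted: R_th = R1·R2/(R1+R2) = 52.90 × 16.2/69.10 = 12.40 kΩ.

V_th ≈ 7.46 V, R_th ≈ 12.4 kΩ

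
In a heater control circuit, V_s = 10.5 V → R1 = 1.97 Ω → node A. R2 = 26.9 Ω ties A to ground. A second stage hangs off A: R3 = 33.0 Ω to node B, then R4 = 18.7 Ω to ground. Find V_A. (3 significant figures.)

V_A ≈ 9.45 V

Looking into the second stage from A: R3 + R4 = 51.70 Ω appears in parallel with R2.
Effective lower resistance at A: R2 ‖ 51.70 = 17.69 Ω.
First divider: V_A = V_s · 17.69/(1.97 + 17.69) = 9.448 V.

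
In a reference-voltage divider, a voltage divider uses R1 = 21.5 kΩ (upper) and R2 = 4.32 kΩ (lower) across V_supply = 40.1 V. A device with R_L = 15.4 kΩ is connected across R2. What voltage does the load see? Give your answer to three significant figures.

V_out ≈ 5.44 V

The load sits in parallel with R2, giving an effective lower resistance R2' = R2·R_L/(R2+R_L) = 3.374 kΩ.
Voltage divider with the loaded lower leg: V_out = 40.1 × 3.374/(21.5 + 3.374) = 40.1 × 0.1356 = 5.439 V.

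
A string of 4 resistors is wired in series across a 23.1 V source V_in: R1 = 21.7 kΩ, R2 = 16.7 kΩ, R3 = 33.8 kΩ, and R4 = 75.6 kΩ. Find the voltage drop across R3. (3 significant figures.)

Series total: ΣR = 21.7 + 16.7 + 33.8 + 75.6 = 147.8 kΩ.
By the voltage-divider rule, V = 23.1 × 33.80/147.8 = 5.283 V.

V ≈ 5.28 V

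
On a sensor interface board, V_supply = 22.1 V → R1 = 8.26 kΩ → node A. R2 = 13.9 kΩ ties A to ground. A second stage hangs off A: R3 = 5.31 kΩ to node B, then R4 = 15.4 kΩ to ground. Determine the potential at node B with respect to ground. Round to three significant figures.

V_B ≈ 8.25 V

Looking into the second stage from A: R3 + R4 = 20.71 kΩ appears in parallel with R2.
R2 ‖ (R3+R4) = 8.318 kΩ.
First divider: V_A = V_supply · 8.318/(8.26 + 8.318) = 11.09 V.
Stage 2 is unloaded, so V_B = V_A · R4/(R3+R4) = 11.09 × 15.4/20.71 = 8.245 V.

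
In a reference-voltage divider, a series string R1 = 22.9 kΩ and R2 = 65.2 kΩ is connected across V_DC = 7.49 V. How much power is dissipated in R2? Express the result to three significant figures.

Series current I = V_DC/ΣR = 7.49/88.10 = 0.08502 mA.
V(R2) = I·R = 5.543 V; P = V·I = 5.543 × 0.08502 = 0.4713 mW.

P ≈ 0.471 mW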